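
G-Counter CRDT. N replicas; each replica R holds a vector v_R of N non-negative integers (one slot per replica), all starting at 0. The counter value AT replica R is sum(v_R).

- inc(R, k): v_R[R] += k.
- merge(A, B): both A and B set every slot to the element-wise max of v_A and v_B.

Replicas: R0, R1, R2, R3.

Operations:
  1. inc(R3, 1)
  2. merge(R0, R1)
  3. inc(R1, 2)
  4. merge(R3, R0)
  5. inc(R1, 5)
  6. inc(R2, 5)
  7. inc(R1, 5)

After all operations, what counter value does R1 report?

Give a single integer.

Answer: 12

Derivation:
Op 1: inc R3 by 1 -> R3=(0,0,0,1) value=1
Op 2: merge R0<->R1 -> R0=(0,0,0,0) R1=(0,0,0,0)
Op 3: inc R1 by 2 -> R1=(0,2,0,0) value=2
Op 4: merge R3<->R0 -> R3=(0,0,0,1) R0=(0,0,0,1)
Op 5: inc R1 by 5 -> R1=(0,7,0,0) value=7
Op 6: inc R2 by 5 -> R2=(0,0,5,0) value=5
Op 7: inc R1 by 5 -> R1=(0,12,0,0) value=12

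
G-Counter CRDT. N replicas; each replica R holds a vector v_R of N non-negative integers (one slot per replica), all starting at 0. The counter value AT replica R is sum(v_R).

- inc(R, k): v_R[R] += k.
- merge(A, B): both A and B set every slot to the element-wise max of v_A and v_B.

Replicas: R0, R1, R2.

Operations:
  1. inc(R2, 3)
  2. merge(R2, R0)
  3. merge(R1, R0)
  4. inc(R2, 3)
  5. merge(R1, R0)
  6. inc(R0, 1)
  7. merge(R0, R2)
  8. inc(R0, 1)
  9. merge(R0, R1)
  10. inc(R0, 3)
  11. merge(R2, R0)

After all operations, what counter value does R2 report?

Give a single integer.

Answer: 11

Derivation:
Op 1: inc R2 by 3 -> R2=(0,0,3) value=3
Op 2: merge R2<->R0 -> R2=(0,0,3) R0=(0,0,3)
Op 3: merge R1<->R0 -> R1=(0,0,3) R0=(0,0,3)
Op 4: inc R2 by 3 -> R2=(0,0,6) value=6
Op 5: merge R1<->R0 -> R1=(0,0,3) R0=(0,0,3)
Op 6: inc R0 by 1 -> R0=(1,0,3) value=4
Op 7: merge R0<->R2 -> R0=(1,0,6) R2=(1,0,6)
Op 8: inc R0 by 1 -> R0=(2,0,6) value=8
Op 9: merge R0<->R1 -> R0=(2,0,6) R1=(2,0,6)
Op 10: inc R0 by 3 -> R0=(5,0,6) value=11
Op 11: merge R2<->R0 -> R2=(5,0,6) R0=(5,0,6)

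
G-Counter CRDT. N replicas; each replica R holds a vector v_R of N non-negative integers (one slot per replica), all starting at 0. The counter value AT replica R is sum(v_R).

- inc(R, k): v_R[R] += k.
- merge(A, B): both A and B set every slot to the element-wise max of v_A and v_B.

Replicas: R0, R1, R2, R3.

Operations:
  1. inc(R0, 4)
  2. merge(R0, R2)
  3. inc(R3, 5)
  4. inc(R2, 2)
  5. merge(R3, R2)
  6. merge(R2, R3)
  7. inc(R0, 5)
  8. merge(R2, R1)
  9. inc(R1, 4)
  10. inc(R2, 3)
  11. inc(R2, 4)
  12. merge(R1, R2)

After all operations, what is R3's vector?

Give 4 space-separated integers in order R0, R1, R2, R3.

Op 1: inc R0 by 4 -> R0=(4,0,0,0) value=4
Op 2: merge R0<->R2 -> R0=(4,0,0,0) R2=(4,0,0,0)
Op 3: inc R3 by 5 -> R3=(0,0,0,5) value=5
Op 4: inc R2 by 2 -> R2=(4,0,2,0) value=6
Op 5: merge R3<->R2 -> R3=(4,0,2,5) R2=(4,0,2,5)
Op 6: merge R2<->R3 -> R2=(4,0,2,5) R3=(4,0,2,5)
Op 7: inc R0 by 5 -> R0=(9,0,0,0) value=9
Op 8: merge R2<->R1 -> R2=(4,0,2,5) R1=(4,0,2,5)
Op 9: inc R1 by 4 -> R1=(4,4,2,5) value=15
Op 10: inc R2 by 3 -> R2=(4,0,5,5) value=14
Op 11: inc R2 by 4 -> R2=(4,0,9,5) value=18
Op 12: merge R1<->R2 -> R1=(4,4,9,5) R2=(4,4,9,5)

Answer: 4 0 2 5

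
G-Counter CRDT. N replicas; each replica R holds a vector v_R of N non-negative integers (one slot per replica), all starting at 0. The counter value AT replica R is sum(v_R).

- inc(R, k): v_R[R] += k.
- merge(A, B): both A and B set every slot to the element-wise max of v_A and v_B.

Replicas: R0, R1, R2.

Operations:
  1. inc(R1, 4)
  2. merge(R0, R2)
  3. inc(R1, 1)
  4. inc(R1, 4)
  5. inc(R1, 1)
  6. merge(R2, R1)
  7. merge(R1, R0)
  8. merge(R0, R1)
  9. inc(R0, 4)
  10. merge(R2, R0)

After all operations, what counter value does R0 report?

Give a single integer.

Op 1: inc R1 by 4 -> R1=(0,4,0) value=4
Op 2: merge R0<->R2 -> R0=(0,0,0) R2=(0,0,0)
Op 3: inc R1 by 1 -> R1=(0,5,0) value=5
Op 4: inc R1 by 4 -> R1=(0,9,0) value=9
Op 5: inc R1 by 1 -> R1=(0,10,0) value=10
Op 6: merge R2<->R1 -> R2=(0,10,0) R1=(0,10,0)
Op 7: merge R1<->R0 -> R1=(0,10,0) R0=(0,10,0)
Op 8: merge R0<->R1 -> R0=(0,10,0) R1=(0,10,0)
Op 9: inc R0 by 4 -> R0=(4,10,0) value=14
Op 10: merge R2<->R0 -> R2=(4,10,0) R0=(4,10,0)

Answer: 14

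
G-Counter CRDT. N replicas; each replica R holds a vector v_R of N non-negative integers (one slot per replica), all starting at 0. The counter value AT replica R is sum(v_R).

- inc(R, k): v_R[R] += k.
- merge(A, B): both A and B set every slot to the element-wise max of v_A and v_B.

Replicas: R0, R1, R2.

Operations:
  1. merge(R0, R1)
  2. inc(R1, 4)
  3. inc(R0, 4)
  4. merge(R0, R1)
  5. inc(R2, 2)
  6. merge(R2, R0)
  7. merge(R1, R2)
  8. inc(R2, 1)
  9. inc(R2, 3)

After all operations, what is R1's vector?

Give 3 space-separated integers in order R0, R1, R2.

Answer: 4 4 2

Derivation:
Op 1: merge R0<->R1 -> R0=(0,0,0) R1=(0,0,0)
Op 2: inc R1 by 4 -> R1=(0,4,0) value=4
Op 3: inc R0 by 4 -> R0=(4,0,0) value=4
Op 4: merge R0<->R1 -> R0=(4,4,0) R1=(4,4,0)
Op 5: inc R2 by 2 -> R2=(0,0,2) value=2
Op 6: merge R2<->R0 -> R2=(4,4,2) R0=(4,4,2)
Op 7: merge R1<->R2 -> R1=(4,4,2) R2=(4,4,2)
Op 8: inc R2 by 1 -> R2=(4,4,3) value=11
Op 9: inc R2 by 3 -> R2=(4,4,6) value=14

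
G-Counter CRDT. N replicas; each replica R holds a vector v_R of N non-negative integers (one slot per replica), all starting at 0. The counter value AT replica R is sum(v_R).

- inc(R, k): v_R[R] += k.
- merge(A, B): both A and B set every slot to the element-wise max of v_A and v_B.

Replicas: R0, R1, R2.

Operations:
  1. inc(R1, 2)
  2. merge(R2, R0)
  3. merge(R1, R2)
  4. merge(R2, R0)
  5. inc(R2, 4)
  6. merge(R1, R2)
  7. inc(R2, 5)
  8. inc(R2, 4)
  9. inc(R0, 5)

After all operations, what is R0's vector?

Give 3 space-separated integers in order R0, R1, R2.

Op 1: inc R1 by 2 -> R1=(0,2,0) value=2
Op 2: merge R2<->R0 -> R2=(0,0,0) R0=(0,0,0)
Op 3: merge R1<->R2 -> R1=(0,2,0) R2=(0,2,0)
Op 4: merge R2<->R0 -> R2=(0,2,0) R0=(0,2,0)
Op 5: inc R2 by 4 -> R2=(0,2,4) value=6
Op 6: merge R1<->R2 -> R1=(0,2,4) R2=(0,2,4)
Op 7: inc R2 by 5 -> R2=(0,2,9) value=11
Op 8: inc R2 by 4 -> R2=(0,2,13) value=15
Op 9: inc R0 by 5 -> R0=(5,2,0) value=7

Answer: 5 2 0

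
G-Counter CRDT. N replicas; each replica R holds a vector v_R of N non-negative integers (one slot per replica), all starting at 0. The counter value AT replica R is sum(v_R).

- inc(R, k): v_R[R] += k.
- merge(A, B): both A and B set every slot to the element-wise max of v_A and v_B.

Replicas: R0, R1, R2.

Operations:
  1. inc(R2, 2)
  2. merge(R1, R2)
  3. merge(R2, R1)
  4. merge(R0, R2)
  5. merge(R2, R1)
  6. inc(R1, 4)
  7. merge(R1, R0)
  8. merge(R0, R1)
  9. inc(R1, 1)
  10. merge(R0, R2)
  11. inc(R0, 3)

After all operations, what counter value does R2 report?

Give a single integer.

Answer: 6

Derivation:
Op 1: inc R2 by 2 -> R2=(0,0,2) value=2
Op 2: merge R1<->R2 -> R1=(0,0,2) R2=(0,0,2)
Op 3: merge R2<->R1 -> R2=(0,0,2) R1=(0,0,2)
Op 4: merge R0<->R2 -> R0=(0,0,2) R2=(0,0,2)
Op 5: merge R2<->R1 -> R2=(0,0,2) R1=(0,0,2)
Op 6: inc R1 by 4 -> R1=(0,4,2) value=6
Op 7: merge R1<->R0 -> R1=(0,4,2) R0=(0,4,2)
Op 8: merge R0<->R1 -> R0=(0,4,2) R1=(0,4,2)
Op 9: inc R1 by 1 -> R1=(0,5,2) value=7
Op 10: merge R0<->R2 -> R0=(0,4,2) R2=(0,4,2)
Op 11: inc R0 by 3 -> R0=(3,4,2) value=9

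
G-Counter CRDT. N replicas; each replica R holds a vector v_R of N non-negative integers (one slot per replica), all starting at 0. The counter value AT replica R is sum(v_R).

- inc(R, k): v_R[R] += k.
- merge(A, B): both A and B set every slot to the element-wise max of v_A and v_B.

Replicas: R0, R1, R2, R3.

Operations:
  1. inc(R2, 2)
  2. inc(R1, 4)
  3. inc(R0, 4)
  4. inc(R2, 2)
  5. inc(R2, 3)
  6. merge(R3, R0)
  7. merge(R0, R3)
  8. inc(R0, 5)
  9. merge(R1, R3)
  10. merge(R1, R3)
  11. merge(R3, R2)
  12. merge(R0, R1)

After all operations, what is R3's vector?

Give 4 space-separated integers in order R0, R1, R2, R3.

Op 1: inc R2 by 2 -> R2=(0,0,2,0) value=2
Op 2: inc R1 by 4 -> R1=(0,4,0,0) value=4
Op 3: inc R0 by 4 -> R0=(4,0,0,0) value=4
Op 4: inc R2 by 2 -> R2=(0,0,4,0) value=4
Op 5: inc R2 by 3 -> R2=(0,0,7,0) value=7
Op 6: merge R3<->R0 -> R3=(4,0,0,0) R0=(4,0,0,0)
Op 7: merge R0<->R3 -> R0=(4,0,0,0) R3=(4,0,0,0)
Op 8: inc R0 by 5 -> R0=(9,0,0,0) value=9
Op 9: merge R1<->R3 -> R1=(4,4,0,0) R3=(4,4,0,0)
Op 10: merge R1<->R3 -> R1=(4,4,0,0) R3=(4,4,0,0)
Op 11: merge R3<->R2 -> R3=(4,4,7,0) R2=(4,4,7,0)
Op 12: merge R0<->R1 -> R0=(9,4,0,0) R1=(9,4,0,0)

Answer: 4 4 7 0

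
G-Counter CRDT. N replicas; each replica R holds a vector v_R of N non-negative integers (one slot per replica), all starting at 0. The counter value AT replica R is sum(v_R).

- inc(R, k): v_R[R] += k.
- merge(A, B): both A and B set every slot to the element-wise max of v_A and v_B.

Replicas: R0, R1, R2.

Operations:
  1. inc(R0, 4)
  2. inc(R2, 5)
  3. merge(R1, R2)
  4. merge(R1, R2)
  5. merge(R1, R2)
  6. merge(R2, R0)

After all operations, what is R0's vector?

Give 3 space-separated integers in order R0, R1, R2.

Op 1: inc R0 by 4 -> R0=(4,0,0) value=4
Op 2: inc R2 by 5 -> R2=(0,0,5) value=5
Op 3: merge R1<->R2 -> R1=(0,0,5) R2=(0,0,5)
Op 4: merge R1<->R2 -> R1=(0,0,5) R2=(0,0,5)
Op 5: merge R1<->R2 -> R1=(0,0,5) R2=(0,0,5)
Op 6: merge R2<->R0 -> R2=(4,0,5) R0=(4,0,5)

Answer: 4 0 5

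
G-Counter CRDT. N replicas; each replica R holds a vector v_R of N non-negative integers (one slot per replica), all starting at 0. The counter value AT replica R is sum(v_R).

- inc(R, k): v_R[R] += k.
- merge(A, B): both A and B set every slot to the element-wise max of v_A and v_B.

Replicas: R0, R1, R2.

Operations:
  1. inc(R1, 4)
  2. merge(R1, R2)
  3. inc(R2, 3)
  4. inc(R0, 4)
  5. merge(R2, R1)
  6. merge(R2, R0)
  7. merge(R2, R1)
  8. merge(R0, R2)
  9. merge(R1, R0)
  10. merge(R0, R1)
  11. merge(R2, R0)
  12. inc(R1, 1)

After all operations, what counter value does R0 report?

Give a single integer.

Answer: 11

Derivation:
Op 1: inc R1 by 4 -> R1=(0,4,0) value=4
Op 2: merge R1<->R2 -> R1=(0,4,0) R2=(0,4,0)
Op 3: inc R2 by 3 -> R2=(0,4,3) value=7
Op 4: inc R0 by 4 -> R0=(4,0,0) value=4
Op 5: merge R2<->R1 -> R2=(0,4,3) R1=(0,4,3)
Op 6: merge R2<->R0 -> R2=(4,4,3) R0=(4,4,3)
Op 7: merge R2<->R1 -> R2=(4,4,3) R1=(4,4,3)
Op 8: merge R0<->R2 -> R0=(4,4,3) R2=(4,4,3)
Op 9: merge R1<->R0 -> R1=(4,4,3) R0=(4,4,3)
Op 10: merge R0<->R1 -> R0=(4,4,3) R1=(4,4,3)
Op 11: merge R2<->R0 -> R2=(4,4,3) R0=(4,4,3)
Op 12: inc R1 by 1 -> R1=(4,5,3) value=12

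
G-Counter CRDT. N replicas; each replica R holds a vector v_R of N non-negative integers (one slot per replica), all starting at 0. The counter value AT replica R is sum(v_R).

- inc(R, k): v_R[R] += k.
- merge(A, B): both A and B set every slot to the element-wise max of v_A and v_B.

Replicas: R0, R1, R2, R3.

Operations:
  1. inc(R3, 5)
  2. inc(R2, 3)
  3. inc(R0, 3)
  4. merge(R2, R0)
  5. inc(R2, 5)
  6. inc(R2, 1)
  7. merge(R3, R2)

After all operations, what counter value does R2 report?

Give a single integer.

Answer: 17

Derivation:
Op 1: inc R3 by 5 -> R3=(0,0,0,5) value=5
Op 2: inc R2 by 3 -> R2=(0,0,3,0) value=3
Op 3: inc R0 by 3 -> R0=(3,0,0,0) value=3
Op 4: merge R2<->R0 -> R2=(3,0,3,0) R0=(3,0,3,0)
Op 5: inc R2 by 5 -> R2=(3,0,8,0) value=11
Op 6: inc R2 by 1 -> R2=(3,0,9,0) value=12
Op 7: merge R3<->R2 -> R3=(3,0,9,5) R2=(3,0,9,5)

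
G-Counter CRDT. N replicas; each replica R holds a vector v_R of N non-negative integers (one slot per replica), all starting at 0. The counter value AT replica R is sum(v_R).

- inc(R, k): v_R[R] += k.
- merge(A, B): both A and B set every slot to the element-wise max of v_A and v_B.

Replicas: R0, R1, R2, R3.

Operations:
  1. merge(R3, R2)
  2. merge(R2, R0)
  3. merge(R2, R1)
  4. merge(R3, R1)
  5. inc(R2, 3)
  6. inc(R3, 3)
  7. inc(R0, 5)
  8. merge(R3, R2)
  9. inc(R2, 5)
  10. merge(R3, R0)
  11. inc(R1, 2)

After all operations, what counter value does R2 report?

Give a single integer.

Op 1: merge R3<->R2 -> R3=(0,0,0,0) R2=(0,0,0,0)
Op 2: merge R2<->R0 -> R2=(0,0,0,0) R0=(0,0,0,0)
Op 3: merge R2<->R1 -> R2=(0,0,0,0) R1=(0,0,0,0)
Op 4: merge R3<->R1 -> R3=(0,0,0,0) R1=(0,0,0,0)
Op 5: inc R2 by 3 -> R2=(0,0,3,0) value=3
Op 6: inc R3 by 3 -> R3=(0,0,0,3) value=3
Op 7: inc R0 by 5 -> R0=(5,0,0,0) value=5
Op 8: merge R3<->R2 -> R3=(0,0,3,3) R2=(0,0,3,3)
Op 9: inc R2 by 5 -> R2=(0,0,8,3) value=11
Op 10: merge R3<->R0 -> R3=(5,0,3,3) R0=(5,0,3,3)
Op 11: inc R1 by 2 -> R1=(0,2,0,0) value=2

Answer: 11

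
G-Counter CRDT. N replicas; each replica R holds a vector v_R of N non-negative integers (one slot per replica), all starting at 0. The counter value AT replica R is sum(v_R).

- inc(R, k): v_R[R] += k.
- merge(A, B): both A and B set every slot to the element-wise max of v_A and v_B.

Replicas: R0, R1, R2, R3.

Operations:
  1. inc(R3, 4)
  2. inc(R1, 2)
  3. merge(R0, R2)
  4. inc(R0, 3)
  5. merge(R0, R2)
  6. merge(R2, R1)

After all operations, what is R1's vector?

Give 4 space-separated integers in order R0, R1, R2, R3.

Op 1: inc R3 by 4 -> R3=(0,0,0,4) value=4
Op 2: inc R1 by 2 -> R1=(0,2,0,0) value=2
Op 3: merge R0<->R2 -> R0=(0,0,0,0) R2=(0,0,0,0)
Op 4: inc R0 by 3 -> R0=(3,0,0,0) value=3
Op 5: merge R0<->R2 -> R0=(3,0,0,0) R2=(3,0,0,0)
Op 6: merge R2<->R1 -> R2=(3,2,0,0) R1=(3,2,0,0)

Answer: 3 2 0 0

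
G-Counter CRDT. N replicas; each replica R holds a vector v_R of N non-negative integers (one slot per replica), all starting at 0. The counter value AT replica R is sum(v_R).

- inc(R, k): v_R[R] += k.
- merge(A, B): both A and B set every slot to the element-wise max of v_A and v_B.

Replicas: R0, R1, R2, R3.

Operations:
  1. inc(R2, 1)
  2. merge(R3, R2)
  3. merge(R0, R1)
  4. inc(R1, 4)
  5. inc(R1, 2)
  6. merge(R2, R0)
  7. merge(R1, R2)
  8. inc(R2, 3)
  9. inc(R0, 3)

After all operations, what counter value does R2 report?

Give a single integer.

Op 1: inc R2 by 1 -> R2=(0,0,1,0) value=1
Op 2: merge R3<->R2 -> R3=(0,0,1,0) R2=(0,0,1,0)
Op 3: merge R0<->R1 -> R0=(0,0,0,0) R1=(0,0,0,0)
Op 4: inc R1 by 4 -> R1=(0,4,0,0) value=4
Op 5: inc R1 by 2 -> R1=(0,6,0,0) value=6
Op 6: merge R2<->R0 -> R2=(0,0,1,0) R0=(0,0,1,0)
Op 7: merge R1<->R2 -> R1=(0,6,1,0) R2=(0,6,1,0)
Op 8: inc R2 by 3 -> R2=(0,6,4,0) value=10
Op 9: inc R0 by 3 -> R0=(3,0,1,0) value=4

Answer: 10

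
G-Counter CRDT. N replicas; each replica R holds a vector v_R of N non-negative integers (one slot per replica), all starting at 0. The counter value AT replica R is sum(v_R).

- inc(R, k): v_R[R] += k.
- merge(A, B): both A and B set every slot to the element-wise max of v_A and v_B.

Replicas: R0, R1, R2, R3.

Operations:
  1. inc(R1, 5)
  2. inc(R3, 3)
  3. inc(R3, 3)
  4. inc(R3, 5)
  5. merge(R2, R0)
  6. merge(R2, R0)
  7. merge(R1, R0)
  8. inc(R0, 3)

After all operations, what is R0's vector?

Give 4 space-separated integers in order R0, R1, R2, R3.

Answer: 3 5 0 0

Derivation:
Op 1: inc R1 by 5 -> R1=(0,5,0,0) value=5
Op 2: inc R3 by 3 -> R3=(0,0,0,3) value=3
Op 3: inc R3 by 3 -> R3=(0,0,0,6) value=6
Op 4: inc R3 by 5 -> R3=(0,0,0,11) value=11
Op 5: merge R2<->R0 -> R2=(0,0,0,0) R0=(0,0,0,0)
Op 6: merge R2<->R0 -> R2=(0,0,0,0) R0=(0,0,0,0)
Op 7: merge R1<->R0 -> R1=(0,5,0,0) R0=(0,5,0,0)
Op 8: inc R0 by 3 -> R0=(3,5,0,0) value=8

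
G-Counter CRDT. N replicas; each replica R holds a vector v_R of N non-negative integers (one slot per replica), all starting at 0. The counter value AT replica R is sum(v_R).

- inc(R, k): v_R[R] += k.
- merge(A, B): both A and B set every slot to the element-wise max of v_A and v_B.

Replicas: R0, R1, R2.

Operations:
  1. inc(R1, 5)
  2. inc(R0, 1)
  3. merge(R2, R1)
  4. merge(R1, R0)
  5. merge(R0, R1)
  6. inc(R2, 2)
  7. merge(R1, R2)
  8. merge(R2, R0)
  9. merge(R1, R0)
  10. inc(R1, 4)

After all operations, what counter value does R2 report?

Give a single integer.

Answer: 8

Derivation:
Op 1: inc R1 by 5 -> R1=(0,5,0) value=5
Op 2: inc R0 by 1 -> R0=(1,0,0) value=1
Op 3: merge R2<->R1 -> R2=(0,5,0) R1=(0,5,0)
Op 4: merge R1<->R0 -> R1=(1,5,0) R0=(1,5,0)
Op 5: merge R0<->R1 -> R0=(1,5,0) R1=(1,5,0)
Op 6: inc R2 by 2 -> R2=(0,5,2) value=7
Op 7: merge R1<->R2 -> R1=(1,5,2) R2=(1,5,2)
Op 8: merge R2<->R0 -> R2=(1,5,2) R0=(1,5,2)
Op 9: merge R1<->R0 -> R1=(1,5,2) R0=(1,5,2)
Op 10: inc R1 by 4 -> R1=(1,9,2) value=12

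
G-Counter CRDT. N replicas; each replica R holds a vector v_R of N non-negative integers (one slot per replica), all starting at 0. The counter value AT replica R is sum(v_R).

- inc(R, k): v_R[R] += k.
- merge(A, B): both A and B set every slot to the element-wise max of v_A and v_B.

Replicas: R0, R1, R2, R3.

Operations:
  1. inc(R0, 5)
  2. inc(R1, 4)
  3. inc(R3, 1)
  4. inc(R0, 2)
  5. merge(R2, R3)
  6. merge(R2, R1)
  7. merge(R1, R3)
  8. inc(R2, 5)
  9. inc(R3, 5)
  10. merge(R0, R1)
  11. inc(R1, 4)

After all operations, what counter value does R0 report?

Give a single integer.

Op 1: inc R0 by 5 -> R0=(5,0,0,0) value=5
Op 2: inc R1 by 4 -> R1=(0,4,0,0) value=4
Op 3: inc R3 by 1 -> R3=(0,0,0,1) value=1
Op 4: inc R0 by 2 -> R0=(7,0,0,0) value=7
Op 5: merge R2<->R3 -> R2=(0,0,0,1) R3=(0,0,0,1)
Op 6: merge R2<->R1 -> R2=(0,4,0,1) R1=(0,4,0,1)
Op 7: merge R1<->R3 -> R1=(0,4,0,1) R3=(0,4,0,1)
Op 8: inc R2 by 5 -> R2=(0,4,5,1) value=10
Op 9: inc R3 by 5 -> R3=(0,4,0,6) value=10
Op 10: merge R0<->R1 -> R0=(7,4,0,1) R1=(7,4,0,1)
Op 11: inc R1 by 4 -> R1=(7,8,0,1) value=16

Answer: 12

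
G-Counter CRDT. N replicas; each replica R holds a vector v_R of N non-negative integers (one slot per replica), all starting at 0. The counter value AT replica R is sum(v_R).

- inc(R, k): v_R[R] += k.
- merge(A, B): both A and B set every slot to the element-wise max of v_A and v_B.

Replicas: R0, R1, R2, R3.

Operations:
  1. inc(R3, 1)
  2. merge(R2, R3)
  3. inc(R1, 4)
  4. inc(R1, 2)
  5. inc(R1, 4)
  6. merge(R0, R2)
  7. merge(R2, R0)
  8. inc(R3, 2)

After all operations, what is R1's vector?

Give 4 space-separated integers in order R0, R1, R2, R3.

Answer: 0 10 0 0

Derivation:
Op 1: inc R3 by 1 -> R3=(0,0,0,1) value=1
Op 2: merge R2<->R3 -> R2=(0,0,0,1) R3=(0,0,0,1)
Op 3: inc R1 by 4 -> R1=(0,4,0,0) value=4
Op 4: inc R1 by 2 -> R1=(0,6,0,0) value=6
Op 5: inc R1 by 4 -> R1=(0,10,0,0) value=10
Op 6: merge R0<->R2 -> R0=(0,0,0,1) R2=(0,0,0,1)
Op 7: merge R2<->R0 -> R2=(0,0,0,1) R0=(0,0,0,1)
Op 8: inc R3 by 2 -> R3=(0,0,0,3) value=3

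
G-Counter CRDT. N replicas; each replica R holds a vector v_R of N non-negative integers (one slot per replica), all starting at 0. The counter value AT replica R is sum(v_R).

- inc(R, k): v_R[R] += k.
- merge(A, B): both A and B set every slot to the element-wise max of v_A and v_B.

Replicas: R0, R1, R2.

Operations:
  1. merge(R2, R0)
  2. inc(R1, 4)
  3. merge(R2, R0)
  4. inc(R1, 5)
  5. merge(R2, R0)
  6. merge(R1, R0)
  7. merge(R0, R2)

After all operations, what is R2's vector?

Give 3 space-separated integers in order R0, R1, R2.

Op 1: merge R2<->R0 -> R2=(0,0,0) R0=(0,0,0)
Op 2: inc R1 by 4 -> R1=(0,4,0) value=4
Op 3: merge R2<->R0 -> R2=(0,0,0) R0=(0,0,0)
Op 4: inc R1 by 5 -> R1=(0,9,0) value=9
Op 5: merge R2<->R0 -> R2=(0,0,0) R0=(0,0,0)
Op 6: merge R1<->R0 -> R1=(0,9,0) R0=(0,9,0)
Op 7: merge R0<->R2 -> R0=(0,9,0) R2=(0,9,0)

Answer: 0 9 0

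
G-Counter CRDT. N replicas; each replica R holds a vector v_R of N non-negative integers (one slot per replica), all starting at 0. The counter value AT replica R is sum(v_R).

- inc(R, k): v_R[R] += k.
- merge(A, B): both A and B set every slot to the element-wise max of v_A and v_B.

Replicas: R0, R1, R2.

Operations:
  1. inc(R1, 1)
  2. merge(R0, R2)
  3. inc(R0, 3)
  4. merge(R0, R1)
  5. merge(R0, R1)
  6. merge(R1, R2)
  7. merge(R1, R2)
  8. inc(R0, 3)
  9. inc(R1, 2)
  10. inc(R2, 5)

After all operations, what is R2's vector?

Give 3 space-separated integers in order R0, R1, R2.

Op 1: inc R1 by 1 -> R1=(0,1,0) value=1
Op 2: merge R0<->R2 -> R0=(0,0,0) R2=(0,0,0)
Op 3: inc R0 by 3 -> R0=(3,0,0) value=3
Op 4: merge R0<->R1 -> R0=(3,1,0) R1=(3,1,0)
Op 5: merge R0<->R1 -> R0=(3,1,0) R1=(3,1,0)
Op 6: merge R1<->R2 -> R1=(3,1,0) R2=(3,1,0)
Op 7: merge R1<->R2 -> R1=(3,1,0) R2=(3,1,0)
Op 8: inc R0 by 3 -> R0=(6,1,0) value=7
Op 9: inc R1 by 2 -> R1=(3,3,0) value=6
Op 10: inc R2 by 5 -> R2=(3,1,5) value=9

Answer: 3 1 5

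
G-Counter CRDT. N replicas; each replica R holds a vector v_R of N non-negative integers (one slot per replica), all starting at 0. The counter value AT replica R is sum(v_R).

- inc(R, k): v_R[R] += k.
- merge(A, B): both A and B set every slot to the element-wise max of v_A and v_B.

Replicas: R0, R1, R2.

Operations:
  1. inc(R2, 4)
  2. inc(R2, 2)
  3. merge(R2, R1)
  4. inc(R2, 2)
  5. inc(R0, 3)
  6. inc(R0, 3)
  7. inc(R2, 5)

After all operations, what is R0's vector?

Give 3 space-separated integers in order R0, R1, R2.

Answer: 6 0 0

Derivation:
Op 1: inc R2 by 4 -> R2=(0,0,4) value=4
Op 2: inc R2 by 2 -> R2=(0,0,6) value=6
Op 3: merge R2<->R1 -> R2=(0,0,6) R1=(0,0,6)
Op 4: inc R2 by 2 -> R2=(0,0,8) value=8
Op 5: inc R0 by 3 -> R0=(3,0,0) value=3
Op 6: inc R0 by 3 -> R0=(6,0,0) value=6
Op 7: inc R2 by 5 -> R2=(0,0,13) value=13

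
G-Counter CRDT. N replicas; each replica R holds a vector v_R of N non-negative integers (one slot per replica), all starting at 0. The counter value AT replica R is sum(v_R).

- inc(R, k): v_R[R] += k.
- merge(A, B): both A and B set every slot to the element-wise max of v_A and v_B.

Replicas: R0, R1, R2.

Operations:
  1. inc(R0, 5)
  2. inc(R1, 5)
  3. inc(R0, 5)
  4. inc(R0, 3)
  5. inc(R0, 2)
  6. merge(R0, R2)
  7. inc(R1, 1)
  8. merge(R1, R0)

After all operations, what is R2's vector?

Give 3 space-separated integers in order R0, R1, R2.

Answer: 15 0 0

Derivation:
Op 1: inc R0 by 5 -> R0=(5,0,0) value=5
Op 2: inc R1 by 5 -> R1=(0,5,0) value=5
Op 3: inc R0 by 5 -> R0=(10,0,0) value=10
Op 4: inc R0 by 3 -> R0=(13,0,0) value=13
Op 5: inc R0 by 2 -> R0=(15,0,0) value=15
Op 6: merge R0<->R2 -> R0=(15,0,0) R2=(15,0,0)
Op 7: inc R1 by 1 -> R1=(0,6,0) value=6
Op 8: merge R1<->R0 -> R1=(15,6,0) R0=(15,6,0)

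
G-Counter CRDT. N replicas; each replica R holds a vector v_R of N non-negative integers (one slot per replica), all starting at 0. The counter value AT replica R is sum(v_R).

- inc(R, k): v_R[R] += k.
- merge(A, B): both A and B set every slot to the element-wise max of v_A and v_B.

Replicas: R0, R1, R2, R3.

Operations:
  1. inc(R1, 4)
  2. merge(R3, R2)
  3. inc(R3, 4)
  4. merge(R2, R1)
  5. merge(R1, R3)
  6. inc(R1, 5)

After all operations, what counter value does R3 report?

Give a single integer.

Op 1: inc R1 by 4 -> R1=(0,4,0,0) value=4
Op 2: merge R3<->R2 -> R3=(0,0,0,0) R2=(0,0,0,0)
Op 3: inc R3 by 4 -> R3=(0,0,0,4) value=4
Op 4: merge R2<->R1 -> R2=(0,4,0,0) R1=(0,4,0,0)
Op 5: merge R1<->R3 -> R1=(0,4,0,4) R3=(0,4,0,4)
Op 6: inc R1 by 5 -> R1=(0,9,0,4) value=13

Answer: 8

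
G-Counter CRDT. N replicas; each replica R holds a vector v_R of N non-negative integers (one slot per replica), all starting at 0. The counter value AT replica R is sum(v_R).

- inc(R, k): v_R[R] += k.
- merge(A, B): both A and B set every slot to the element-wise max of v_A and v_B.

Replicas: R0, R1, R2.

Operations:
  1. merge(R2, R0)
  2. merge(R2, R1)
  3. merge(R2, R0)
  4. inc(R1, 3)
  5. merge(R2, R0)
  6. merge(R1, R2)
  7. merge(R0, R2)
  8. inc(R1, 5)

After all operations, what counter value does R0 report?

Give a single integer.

Answer: 3

Derivation:
Op 1: merge R2<->R0 -> R2=(0,0,0) R0=(0,0,0)
Op 2: merge R2<->R1 -> R2=(0,0,0) R1=(0,0,0)
Op 3: merge R2<->R0 -> R2=(0,0,0) R0=(0,0,0)
Op 4: inc R1 by 3 -> R1=(0,3,0) value=3
Op 5: merge R2<->R0 -> R2=(0,0,0) R0=(0,0,0)
Op 6: merge R1<->R2 -> R1=(0,3,0) R2=(0,3,0)
Op 7: merge R0<->R2 -> R0=(0,3,0) R2=(0,3,0)
Op 8: inc R1 by 5 -> R1=(0,8,0) value=8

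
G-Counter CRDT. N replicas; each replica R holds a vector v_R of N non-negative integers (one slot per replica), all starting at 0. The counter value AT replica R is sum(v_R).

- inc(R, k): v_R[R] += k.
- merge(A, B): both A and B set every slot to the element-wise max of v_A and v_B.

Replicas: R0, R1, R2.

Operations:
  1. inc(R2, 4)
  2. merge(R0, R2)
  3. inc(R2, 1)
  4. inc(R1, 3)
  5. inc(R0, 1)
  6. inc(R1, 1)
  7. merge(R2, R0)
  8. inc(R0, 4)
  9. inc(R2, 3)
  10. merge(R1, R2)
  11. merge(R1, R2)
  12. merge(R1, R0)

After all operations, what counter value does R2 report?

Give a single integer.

Op 1: inc R2 by 4 -> R2=(0,0,4) value=4
Op 2: merge R0<->R2 -> R0=(0,0,4) R2=(0,0,4)
Op 3: inc R2 by 1 -> R2=(0,0,5) value=5
Op 4: inc R1 by 3 -> R1=(0,3,0) value=3
Op 5: inc R0 by 1 -> R0=(1,0,4) value=5
Op 6: inc R1 by 1 -> R1=(0,4,0) value=4
Op 7: merge R2<->R0 -> R2=(1,0,5) R0=(1,0,5)
Op 8: inc R0 by 4 -> R0=(5,0,5) value=10
Op 9: inc R2 by 3 -> R2=(1,0,8) value=9
Op 10: merge R1<->R2 -> R1=(1,4,8) R2=(1,4,8)
Op 11: merge R1<->R2 -> R1=(1,4,8) R2=(1,4,8)
Op 12: merge R1<->R0 -> R1=(5,4,8) R0=(5,4,8)

Answer: 13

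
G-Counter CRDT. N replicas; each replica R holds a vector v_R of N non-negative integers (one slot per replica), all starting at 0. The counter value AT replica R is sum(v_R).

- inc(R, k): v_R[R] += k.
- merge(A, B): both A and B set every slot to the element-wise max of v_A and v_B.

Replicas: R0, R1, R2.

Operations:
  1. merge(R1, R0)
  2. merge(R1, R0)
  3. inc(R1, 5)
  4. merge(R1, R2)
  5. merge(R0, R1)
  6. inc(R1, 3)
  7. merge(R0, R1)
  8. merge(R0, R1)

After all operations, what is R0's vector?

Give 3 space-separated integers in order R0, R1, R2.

Answer: 0 8 0

Derivation:
Op 1: merge R1<->R0 -> R1=(0,0,0) R0=(0,0,0)
Op 2: merge R1<->R0 -> R1=(0,0,0) R0=(0,0,0)
Op 3: inc R1 by 5 -> R1=(0,5,0) value=5
Op 4: merge R1<->R2 -> R1=(0,5,0) R2=(0,5,0)
Op 5: merge R0<->R1 -> R0=(0,5,0) R1=(0,5,0)
Op 6: inc R1 by 3 -> R1=(0,8,0) value=8
Op 7: merge R0<->R1 -> R0=(0,8,0) R1=(0,8,0)
Op 8: merge R0<->R1 -> R0=(0,8,0) R1=(0,8,0)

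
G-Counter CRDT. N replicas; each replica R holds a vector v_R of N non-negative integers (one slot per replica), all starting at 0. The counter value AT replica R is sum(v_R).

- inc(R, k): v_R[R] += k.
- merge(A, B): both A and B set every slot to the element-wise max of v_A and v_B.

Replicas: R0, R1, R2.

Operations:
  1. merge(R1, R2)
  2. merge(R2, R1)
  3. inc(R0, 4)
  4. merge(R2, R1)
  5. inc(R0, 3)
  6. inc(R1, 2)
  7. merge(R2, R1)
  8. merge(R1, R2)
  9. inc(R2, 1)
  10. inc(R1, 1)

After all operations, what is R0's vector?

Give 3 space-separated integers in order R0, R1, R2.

Answer: 7 0 0

Derivation:
Op 1: merge R1<->R2 -> R1=(0,0,0) R2=(0,0,0)
Op 2: merge R2<->R1 -> R2=(0,0,0) R1=(0,0,0)
Op 3: inc R0 by 4 -> R0=(4,0,0) value=4
Op 4: merge R2<->R1 -> R2=(0,0,0) R1=(0,0,0)
Op 5: inc R0 by 3 -> R0=(7,0,0) value=7
Op 6: inc R1 by 2 -> R1=(0,2,0) value=2
Op 7: merge R2<->R1 -> R2=(0,2,0) R1=(0,2,0)
Op 8: merge R1<->R2 -> R1=(0,2,0) R2=(0,2,0)
Op 9: inc R2 by 1 -> R2=(0,2,1) value=3
Op 10: inc R1 by 1 -> R1=(0,3,0) value=3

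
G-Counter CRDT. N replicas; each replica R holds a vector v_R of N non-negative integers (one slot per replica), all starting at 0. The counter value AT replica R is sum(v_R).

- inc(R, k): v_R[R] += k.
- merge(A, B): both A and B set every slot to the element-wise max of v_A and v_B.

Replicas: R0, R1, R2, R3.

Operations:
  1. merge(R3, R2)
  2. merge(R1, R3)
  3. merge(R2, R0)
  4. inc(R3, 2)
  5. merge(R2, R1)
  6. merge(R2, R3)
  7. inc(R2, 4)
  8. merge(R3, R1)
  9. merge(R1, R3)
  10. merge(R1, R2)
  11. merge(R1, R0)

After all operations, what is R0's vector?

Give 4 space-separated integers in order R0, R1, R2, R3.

Op 1: merge R3<->R2 -> R3=(0,0,0,0) R2=(0,0,0,0)
Op 2: merge R1<->R3 -> R1=(0,0,0,0) R3=(0,0,0,0)
Op 3: merge R2<->R0 -> R2=(0,0,0,0) R0=(0,0,0,0)
Op 4: inc R3 by 2 -> R3=(0,0,0,2) value=2
Op 5: merge R2<->R1 -> R2=(0,0,0,0) R1=(0,0,0,0)
Op 6: merge R2<->R3 -> R2=(0,0,0,2) R3=(0,0,0,2)
Op 7: inc R2 by 4 -> R2=(0,0,4,2) value=6
Op 8: merge R3<->R1 -> R3=(0,0,0,2) R1=(0,0,0,2)
Op 9: merge R1<->R3 -> R1=(0,0,0,2) R3=(0,0,0,2)
Op 10: merge R1<->R2 -> R1=(0,0,4,2) R2=(0,0,4,2)
Op 11: merge R1<->R0 -> R1=(0,0,4,2) R0=(0,0,4,2)

Answer: 0 0 4 2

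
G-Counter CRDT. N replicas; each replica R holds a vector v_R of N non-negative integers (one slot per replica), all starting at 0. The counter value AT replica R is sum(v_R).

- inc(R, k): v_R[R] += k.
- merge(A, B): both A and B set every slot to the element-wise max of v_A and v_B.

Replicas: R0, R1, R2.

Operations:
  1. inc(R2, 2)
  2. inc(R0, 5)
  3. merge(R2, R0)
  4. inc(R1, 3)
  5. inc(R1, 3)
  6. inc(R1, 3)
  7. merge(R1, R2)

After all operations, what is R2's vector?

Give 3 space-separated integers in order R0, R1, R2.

Answer: 5 9 2

Derivation:
Op 1: inc R2 by 2 -> R2=(0,0,2) value=2
Op 2: inc R0 by 5 -> R0=(5,0,0) value=5
Op 3: merge R2<->R0 -> R2=(5,0,2) R0=(5,0,2)
Op 4: inc R1 by 3 -> R1=(0,3,0) value=3
Op 5: inc R1 by 3 -> R1=(0,6,0) value=6
Op 6: inc R1 by 3 -> R1=(0,9,0) value=9
Op 7: merge R1<->R2 -> R1=(5,9,2) R2=(5,9,2)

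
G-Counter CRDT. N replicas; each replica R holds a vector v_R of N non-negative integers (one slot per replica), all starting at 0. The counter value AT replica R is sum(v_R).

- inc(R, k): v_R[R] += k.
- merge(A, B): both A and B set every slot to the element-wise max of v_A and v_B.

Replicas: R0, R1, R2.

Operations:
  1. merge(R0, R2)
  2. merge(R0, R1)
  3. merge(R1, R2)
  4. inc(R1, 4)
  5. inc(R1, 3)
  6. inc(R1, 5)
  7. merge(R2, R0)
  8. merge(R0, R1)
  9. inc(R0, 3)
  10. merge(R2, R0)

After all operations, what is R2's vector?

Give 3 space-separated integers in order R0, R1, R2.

Op 1: merge R0<->R2 -> R0=(0,0,0) R2=(0,0,0)
Op 2: merge R0<->R1 -> R0=(0,0,0) R1=(0,0,0)
Op 3: merge R1<->R2 -> R1=(0,0,0) R2=(0,0,0)
Op 4: inc R1 by 4 -> R1=(0,4,0) value=4
Op 5: inc R1 by 3 -> R1=(0,7,0) value=7
Op 6: inc R1 by 5 -> R1=(0,12,0) value=12
Op 7: merge R2<->R0 -> R2=(0,0,0) R0=(0,0,0)
Op 8: merge R0<->R1 -> R0=(0,12,0) R1=(0,12,0)
Op 9: inc R0 by 3 -> R0=(3,12,0) value=15
Op 10: merge R2<->R0 -> R2=(3,12,0) R0=(3,12,0)

Answer: 3 12 0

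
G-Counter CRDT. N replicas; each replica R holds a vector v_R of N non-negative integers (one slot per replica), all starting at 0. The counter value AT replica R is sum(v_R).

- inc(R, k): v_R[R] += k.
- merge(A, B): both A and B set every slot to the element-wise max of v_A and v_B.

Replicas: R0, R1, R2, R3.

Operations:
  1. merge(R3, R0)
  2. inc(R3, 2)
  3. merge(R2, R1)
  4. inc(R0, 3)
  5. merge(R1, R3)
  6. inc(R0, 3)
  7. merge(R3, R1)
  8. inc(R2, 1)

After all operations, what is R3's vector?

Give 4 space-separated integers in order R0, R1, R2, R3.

Answer: 0 0 0 2

Derivation:
Op 1: merge R3<->R0 -> R3=(0,0,0,0) R0=(0,0,0,0)
Op 2: inc R3 by 2 -> R3=(0,0,0,2) value=2
Op 3: merge R2<->R1 -> R2=(0,0,0,0) R1=(0,0,0,0)
Op 4: inc R0 by 3 -> R0=(3,0,0,0) value=3
Op 5: merge R1<->R3 -> R1=(0,0,0,2) R3=(0,0,0,2)
Op 6: inc R0 by 3 -> R0=(6,0,0,0) value=6
Op 7: merge R3<->R1 -> R3=(0,0,0,2) R1=(0,0,0,2)
Op 8: inc R2 by 1 -> R2=(0,0,1,0) value=1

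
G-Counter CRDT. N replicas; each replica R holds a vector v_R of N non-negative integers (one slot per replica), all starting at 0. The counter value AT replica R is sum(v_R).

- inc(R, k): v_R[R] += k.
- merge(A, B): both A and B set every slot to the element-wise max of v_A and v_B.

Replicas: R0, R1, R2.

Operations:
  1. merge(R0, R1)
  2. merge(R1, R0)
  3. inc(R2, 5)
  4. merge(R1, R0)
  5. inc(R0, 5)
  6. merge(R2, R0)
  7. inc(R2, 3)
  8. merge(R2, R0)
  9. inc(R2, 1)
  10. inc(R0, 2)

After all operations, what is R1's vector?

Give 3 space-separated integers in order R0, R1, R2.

Answer: 0 0 0

Derivation:
Op 1: merge R0<->R1 -> R0=(0,0,0) R1=(0,0,0)
Op 2: merge R1<->R0 -> R1=(0,0,0) R0=(0,0,0)
Op 3: inc R2 by 5 -> R2=(0,0,5) value=5
Op 4: merge R1<->R0 -> R1=(0,0,0) R0=(0,0,0)
Op 5: inc R0 by 5 -> R0=(5,0,0) value=5
Op 6: merge R2<->R0 -> R2=(5,0,5) R0=(5,0,5)
Op 7: inc R2 by 3 -> R2=(5,0,8) value=13
Op 8: merge R2<->R0 -> R2=(5,0,8) R0=(5,0,8)
Op 9: inc R2 by 1 -> R2=(5,0,9) value=14
Op 10: inc R0 by 2 -> R0=(7,0,8) value=15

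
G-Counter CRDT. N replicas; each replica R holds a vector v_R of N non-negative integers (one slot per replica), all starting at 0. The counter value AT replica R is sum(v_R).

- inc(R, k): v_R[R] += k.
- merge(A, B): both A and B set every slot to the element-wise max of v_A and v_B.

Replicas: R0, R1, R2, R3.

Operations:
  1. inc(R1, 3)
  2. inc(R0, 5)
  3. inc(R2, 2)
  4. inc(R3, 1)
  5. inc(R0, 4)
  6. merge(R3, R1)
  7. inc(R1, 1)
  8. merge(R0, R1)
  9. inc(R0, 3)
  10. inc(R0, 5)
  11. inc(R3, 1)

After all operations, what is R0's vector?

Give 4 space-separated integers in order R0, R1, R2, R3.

Op 1: inc R1 by 3 -> R1=(0,3,0,0) value=3
Op 2: inc R0 by 5 -> R0=(5,0,0,0) value=5
Op 3: inc R2 by 2 -> R2=(0,0,2,0) value=2
Op 4: inc R3 by 1 -> R3=(0,0,0,1) value=1
Op 5: inc R0 by 4 -> R0=(9,0,0,0) value=9
Op 6: merge R3<->R1 -> R3=(0,3,0,1) R1=(0,3,0,1)
Op 7: inc R1 by 1 -> R1=(0,4,0,1) value=5
Op 8: merge R0<->R1 -> R0=(9,4,0,1) R1=(9,4,0,1)
Op 9: inc R0 by 3 -> R0=(12,4,0,1) value=17
Op 10: inc R0 by 5 -> R0=(17,4,0,1) value=22
Op 11: inc R3 by 1 -> R3=(0,3,0,2) value=5

Answer: 17 4 0 1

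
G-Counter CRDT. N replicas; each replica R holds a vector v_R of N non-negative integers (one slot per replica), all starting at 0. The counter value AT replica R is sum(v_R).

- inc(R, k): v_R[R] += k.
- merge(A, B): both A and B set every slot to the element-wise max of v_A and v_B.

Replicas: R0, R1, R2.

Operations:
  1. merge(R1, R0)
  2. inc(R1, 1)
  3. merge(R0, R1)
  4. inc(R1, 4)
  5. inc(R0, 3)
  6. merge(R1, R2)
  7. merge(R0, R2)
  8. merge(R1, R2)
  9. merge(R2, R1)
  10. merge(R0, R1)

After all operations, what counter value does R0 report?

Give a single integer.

Answer: 8

Derivation:
Op 1: merge R1<->R0 -> R1=(0,0,0) R0=(0,0,0)
Op 2: inc R1 by 1 -> R1=(0,1,0) value=1
Op 3: merge R0<->R1 -> R0=(0,1,0) R1=(0,1,0)
Op 4: inc R1 by 4 -> R1=(0,5,0) value=5
Op 5: inc R0 by 3 -> R0=(3,1,0) value=4
Op 6: merge R1<->R2 -> R1=(0,5,0) R2=(0,5,0)
Op 7: merge R0<->R2 -> R0=(3,5,0) R2=(3,5,0)
Op 8: merge R1<->R2 -> R1=(3,5,0) R2=(3,5,0)
Op 9: merge R2<->R1 -> R2=(3,5,0) R1=(3,5,0)
Op 10: merge R0<->R1 -> R0=(3,5,0) R1=(3,5,0)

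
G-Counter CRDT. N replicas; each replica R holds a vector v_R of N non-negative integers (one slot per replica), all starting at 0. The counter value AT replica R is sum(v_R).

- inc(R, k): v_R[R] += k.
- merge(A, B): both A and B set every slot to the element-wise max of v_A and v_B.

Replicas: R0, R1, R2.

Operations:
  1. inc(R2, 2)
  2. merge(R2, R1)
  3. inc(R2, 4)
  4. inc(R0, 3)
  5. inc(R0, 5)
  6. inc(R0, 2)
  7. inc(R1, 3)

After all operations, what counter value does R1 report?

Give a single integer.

Op 1: inc R2 by 2 -> R2=(0,0,2) value=2
Op 2: merge R2<->R1 -> R2=(0,0,2) R1=(0,0,2)
Op 3: inc R2 by 4 -> R2=(0,0,6) value=6
Op 4: inc R0 by 3 -> R0=(3,0,0) value=3
Op 5: inc R0 by 5 -> R0=(8,0,0) value=8
Op 6: inc R0 by 2 -> R0=(10,0,0) value=10
Op 7: inc R1 by 3 -> R1=(0,3,2) value=5

Answer: 5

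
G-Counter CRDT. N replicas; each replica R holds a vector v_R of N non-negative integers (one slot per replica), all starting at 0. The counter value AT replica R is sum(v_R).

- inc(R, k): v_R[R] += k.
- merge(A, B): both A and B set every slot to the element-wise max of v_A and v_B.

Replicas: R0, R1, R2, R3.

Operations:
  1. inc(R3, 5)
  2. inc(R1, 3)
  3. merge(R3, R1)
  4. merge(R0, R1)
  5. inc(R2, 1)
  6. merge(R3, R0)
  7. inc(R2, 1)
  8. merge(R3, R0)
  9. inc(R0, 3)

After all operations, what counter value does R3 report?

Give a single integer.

Op 1: inc R3 by 5 -> R3=(0,0,0,5) value=5
Op 2: inc R1 by 3 -> R1=(0,3,0,0) value=3
Op 3: merge R3<->R1 -> R3=(0,3,0,5) R1=(0,3,0,5)
Op 4: merge R0<->R1 -> R0=(0,3,0,5) R1=(0,3,0,5)
Op 5: inc R2 by 1 -> R2=(0,0,1,0) value=1
Op 6: merge R3<->R0 -> R3=(0,3,0,5) R0=(0,3,0,5)
Op 7: inc R2 by 1 -> R2=(0,0,2,0) value=2
Op 8: merge R3<->R0 -> R3=(0,3,0,5) R0=(0,3,0,5)
Op 9: inc R0 by 3 -> R0=(3,3,0,5) value=11

Answer: 8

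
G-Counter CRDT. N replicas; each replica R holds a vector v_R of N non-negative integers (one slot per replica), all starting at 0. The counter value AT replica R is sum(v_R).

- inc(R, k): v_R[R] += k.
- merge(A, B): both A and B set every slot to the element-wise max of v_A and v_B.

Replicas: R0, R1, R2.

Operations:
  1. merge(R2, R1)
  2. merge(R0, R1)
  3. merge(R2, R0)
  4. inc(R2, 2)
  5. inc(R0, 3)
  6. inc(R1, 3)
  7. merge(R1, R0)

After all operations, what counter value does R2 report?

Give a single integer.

Op 1: merge R2<->R1 -> R2=(0,0,0) R1=(0,0,0)
Op 2: merge R0<->R1 -> R0=(0,0,0) R1=(0,0,0)
Op 3: merge R2<->R0 -> R2=(0,0,0) R0=(0,0,0)
Op 4: inc R2 by 2 -> R2=(0,0,2) value=2
Op 5: inc R0 by 3 -> R0=(3,0,0) value=3
Op 6: inc R1 by 3 -> R1=(0,3,0) value=3
Op 7: merge R1<->R0 -> R1=(3,3,0) R0=(3,3,0)

Answer: 2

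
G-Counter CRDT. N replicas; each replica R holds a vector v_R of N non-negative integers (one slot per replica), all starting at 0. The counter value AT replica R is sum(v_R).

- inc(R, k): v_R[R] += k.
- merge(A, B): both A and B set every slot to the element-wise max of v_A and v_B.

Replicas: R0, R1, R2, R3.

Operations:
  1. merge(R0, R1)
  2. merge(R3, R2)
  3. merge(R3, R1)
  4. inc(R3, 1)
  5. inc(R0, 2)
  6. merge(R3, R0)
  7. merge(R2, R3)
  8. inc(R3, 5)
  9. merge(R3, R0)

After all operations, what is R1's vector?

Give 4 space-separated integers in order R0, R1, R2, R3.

Answer: 0 0 0 0

Derivation:
Op 1: merge R0<->R1 -> R0=(0,0,0,0) R1=(0,0,0,0)
Op 2: merge R3<->R2 -> R3=(0,0,0,0) R2=(0,0,0,0)
Op 3: merge R3<->R1 -> R3=(0,0,0,0) R1=(0,0,0,0)
Op 4: inc R3 by 1 -> R3=(0,0,0,1) value=1
Op 5: inc R0 by 2 -> R0=(2,0,0,0) value=2
Op 6: merge R3<->R0 -> R3=(2,0,0,1) R0=(2,0,0,1)
Op 7: merge R2<->R3 -> R2=(2,0,0,1) R3=(2,0,0,1)
Op 8: inc R3 by 5 -> R3=(2,0,0,6) value=8
Op 9: merge R3<->R0 -> R3=(2,0,0,6) R0=(2,0,0,6)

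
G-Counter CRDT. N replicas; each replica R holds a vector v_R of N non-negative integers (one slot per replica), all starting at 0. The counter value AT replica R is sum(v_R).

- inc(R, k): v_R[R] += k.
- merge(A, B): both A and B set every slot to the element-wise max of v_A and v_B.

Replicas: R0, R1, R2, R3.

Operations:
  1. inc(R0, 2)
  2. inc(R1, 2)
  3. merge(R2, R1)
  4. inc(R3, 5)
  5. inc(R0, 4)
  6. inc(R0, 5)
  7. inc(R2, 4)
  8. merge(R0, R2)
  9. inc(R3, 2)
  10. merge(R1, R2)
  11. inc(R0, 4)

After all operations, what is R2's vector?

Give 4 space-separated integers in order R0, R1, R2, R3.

Op 1: inc R0 by 2 -> R0=(2,0,0,0) value=2
Op 2: inc R1 by 2 -> R1=(0,2,0,0) value=2
Op 3: merge R2<->R1 -> R2=(0,2,0,0) R1=(0,2,0,0)
Op 4: inc R3 by 5 -> R3=(0,0,0,5) value=5
Op 5: inc R0 by 4 -> R0=(6,0,0,0) value=6
Op 6: inc R0 by 5 -> R0=(11,0,0,0) value=11
Op 7: inc R2 by 4 -> R2=(0,2,4,0) value=6
Op 8: merge R0<->R2 -> R0=(11,2,4,0) R2=(11,2,4,0)
Op 9: inc R3 by 2 -> R3=(0,0,0,7) value=7
Op 10: merge R1<->R2 -> R1=(11,2,4,0) R2=(11,2,4,0)
Op 11: inc R0 by 4 -> R0=(15,2,4,0) value=21

Answer: 11 2 4 0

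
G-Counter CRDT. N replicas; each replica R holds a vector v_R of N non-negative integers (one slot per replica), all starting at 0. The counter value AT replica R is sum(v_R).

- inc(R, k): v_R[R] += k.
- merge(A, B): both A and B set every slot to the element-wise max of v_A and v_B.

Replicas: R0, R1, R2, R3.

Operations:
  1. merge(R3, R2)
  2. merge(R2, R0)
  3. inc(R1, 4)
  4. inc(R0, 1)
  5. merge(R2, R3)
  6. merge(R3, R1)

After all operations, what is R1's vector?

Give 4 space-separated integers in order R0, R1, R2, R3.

Op 1: merge R3<->R2 -> R3=(0,0,0,0) R2=(0,0,0,0)
Op 2: merge R2<->R0 -> R2=(0,0,0,0) R0=(0,0,0,0)
Op 3: inc R1 by 4 -> R1=(0,4,0,0) value=4
Op 4: inc R0 by 1 -> R0=(1,0,0,0) value=1
Op 5: merge R2<->R3 -> R2=(0,0,0,0) R3=(0,0,0,0)
Op 6: merge R3<->R1 -> R3=(0,4,0,0) R1=(0,4,0,0)

Answer: 0 4 0 0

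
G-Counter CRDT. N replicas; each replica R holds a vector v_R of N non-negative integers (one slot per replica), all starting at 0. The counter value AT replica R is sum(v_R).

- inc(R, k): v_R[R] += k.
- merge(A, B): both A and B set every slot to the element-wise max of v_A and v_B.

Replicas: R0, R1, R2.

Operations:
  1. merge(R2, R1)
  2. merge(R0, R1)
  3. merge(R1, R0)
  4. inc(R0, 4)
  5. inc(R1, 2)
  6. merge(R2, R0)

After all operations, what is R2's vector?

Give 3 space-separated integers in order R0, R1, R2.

Answer: 4 0 0

Derivation:
Op 1: merge R2<->R1 -> R2=(0,0,0) R1=(0,0,0)
Op 2: merge R0<->R1 -> R0=(0,0,0) R1=(0,0,0)
Op 3: merge R1<->R0 -> R1=(0,0,0) R0=(0,0,0)
Op 4: inc R0 by 4 -> R0=(4,0,0) value=4
Op 5: inc R1 by 2 -> R1=(0,2,0) value=2
Op 6: merge R2<->R0 -> R2=(4,0,0) R0=(4,0,0)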